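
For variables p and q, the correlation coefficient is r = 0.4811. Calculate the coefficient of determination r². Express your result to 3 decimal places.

r² = (0.4811)² = 0.231

0.231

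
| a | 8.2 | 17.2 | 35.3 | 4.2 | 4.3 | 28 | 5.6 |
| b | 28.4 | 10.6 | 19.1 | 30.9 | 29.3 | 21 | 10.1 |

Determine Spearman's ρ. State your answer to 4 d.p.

Rank a: 4, 5, 7, 1, 2, 6, 3
Rank b: 5, 2, 3, 7, 6, 4, 1
d = rank(a) − rank(b): -1, 3, 4, -6, -4, 2, 2; Σd² = 86
ρ = 1 − 6Σd² / [n(n²−1)] = 1 − 6×86 / (7×48) = 1 − 516/336 ≈ -0.5357

-0.5357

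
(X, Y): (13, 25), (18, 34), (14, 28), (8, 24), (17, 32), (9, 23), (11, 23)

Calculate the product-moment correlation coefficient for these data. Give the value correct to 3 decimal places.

0.931

n = 7, ΣX = 90, ΣY = 189, ΣX² = 1244, ΣY² = 5223, ΣXY = 2525
nΣXY − ΣXΣY = 17675 − 17010 = 665
nΣX² − (ΣX)² = 8708 − 8100 = 608; nΣY² − (ΣY)² = 36561 − 35721 = 840
r = 665 / √(608 × 840) = 665 / 714.6468 ≈ 0.931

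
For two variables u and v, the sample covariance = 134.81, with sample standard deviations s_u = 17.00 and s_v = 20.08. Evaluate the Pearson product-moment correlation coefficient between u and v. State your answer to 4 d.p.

0.3949

r = Cov(u,v) / (s_u · s_v) = 134.81 / (17.00 × 20.08)
  = 134.81 / 341.3600 ≈ 0.3949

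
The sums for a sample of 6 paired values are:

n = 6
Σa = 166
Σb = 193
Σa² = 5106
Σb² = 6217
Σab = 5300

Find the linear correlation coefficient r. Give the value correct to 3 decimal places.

-0.589

r = (nΣab − ΣaΣb) / √[(nΣa² − (Σa)²)(nΣb² − (Σb)²)]
Numerator: 6×5300 − 166×193 = -238
Denominator: √[(30636 − 27556)(37302 − 37249)] = √[3080 × 53] = 404.0297
r = -238 / 404.0297 ≈ -0.589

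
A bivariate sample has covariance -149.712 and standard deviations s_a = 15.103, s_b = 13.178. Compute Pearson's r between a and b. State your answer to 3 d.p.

r = Cov(a,b) / (s_a · s_b) = -149.712 / (15.103 × 13.178)
  = -149.712 / 199.0273 ≈ -0.752

-0.752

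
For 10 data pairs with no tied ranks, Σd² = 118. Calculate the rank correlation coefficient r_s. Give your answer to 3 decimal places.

ρ = 1 − 6Σd² / [n(n²−1)] = 1 − 6×118 / (10×99)
  = 1 − 708/990 = 1 − 0.7152 ≈ 0.285

0.285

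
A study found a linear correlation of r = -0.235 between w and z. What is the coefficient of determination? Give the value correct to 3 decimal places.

0.055

r² = (-0.235)² = 0.055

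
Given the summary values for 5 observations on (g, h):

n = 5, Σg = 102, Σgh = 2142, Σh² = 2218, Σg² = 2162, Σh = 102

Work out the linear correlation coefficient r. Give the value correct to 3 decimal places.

0.580

r = (nΣgh − ΣgΣh) / √[(nΣg² − (Σg)²)(nΣh² − (Σh)²)]
Numerator: 5×2142 − 102×102 = 306
Denominator: √[(10810 − 10404)(11090 − 10404)] = √[406 × 686] = 527.7462
r = 306 / 527.7462 ≈ 0.580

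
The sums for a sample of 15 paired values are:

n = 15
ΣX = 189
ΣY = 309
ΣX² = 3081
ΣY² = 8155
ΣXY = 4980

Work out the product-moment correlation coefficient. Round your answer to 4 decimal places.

0.9711

r = (nΣXY − ΣXΣY) / √[(nΣX² − (ΣX)²)(nΣY² − (ΣY)²)]
Numerator: 15×4980 − 189×309 = 16299
Denominator: √[(46215 − 35721)(122325 − 95481)] = √[10494 × 26844] = 16783.9488
r = 16299 / 16783.9488 ≈ 0.9711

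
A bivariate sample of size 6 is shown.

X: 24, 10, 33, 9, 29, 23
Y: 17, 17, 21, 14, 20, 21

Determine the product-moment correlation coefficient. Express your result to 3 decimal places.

n = 6, ΣX = 128, ΣY = 110, ΣX² = 3216, ΣY² = 2056, ΣXY = 2460
nΣXY − ΣXΣY = 14760 − 14080 = 680
nΣX² − (ΣX)² = 19296 − 16384 = 2912; nΣY² − (ΣY)² = 12336 − 12100 = 236
r = 680 / √(2912 × 236) = 680 / 828.9946 ≈ 0.820

0.820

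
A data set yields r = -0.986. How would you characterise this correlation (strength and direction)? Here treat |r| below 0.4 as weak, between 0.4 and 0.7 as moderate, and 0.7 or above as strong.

r = -0.986 < 0 so the relationship is negative.
|r| = 0.986, which falls in the strong range.

strong negative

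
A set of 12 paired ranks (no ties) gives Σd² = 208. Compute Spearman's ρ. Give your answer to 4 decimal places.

ρ = 1 − 6Σd² / [n(n²−1)] = 1 − 6×208 / (12×143)
  = 1 − 1248/1716 = 1 − 0.72727 ≈ 0.2727

0.2727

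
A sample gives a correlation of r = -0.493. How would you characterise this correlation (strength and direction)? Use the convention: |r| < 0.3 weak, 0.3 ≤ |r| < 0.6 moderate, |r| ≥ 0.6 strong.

r = -0.493 < 0 so the relationship is negative.
|r| = 0.493, which falls in the moderate range.

moderate negative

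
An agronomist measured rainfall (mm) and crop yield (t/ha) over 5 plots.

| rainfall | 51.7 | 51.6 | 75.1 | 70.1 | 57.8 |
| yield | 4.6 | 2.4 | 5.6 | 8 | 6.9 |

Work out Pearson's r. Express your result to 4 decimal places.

0.6134

n = 5, Σx = 306.3, Σy = 27.5, Σx² = 19230.31, Σy² = 169.89, Σxy = 1741.84
nΣxy − ΣxΣy = 8709.2 − 8423.25 = 285.95
nΣx² − (Σx)² = 96151.55 − 93819.69 = 2331.86; nΣy² − (Σy)² = 849.45 − 756.25 = 93.2
r = 285.95 / √(2331.86 × 93.2) = 285.95 / 466.1860 ≈ 0.6134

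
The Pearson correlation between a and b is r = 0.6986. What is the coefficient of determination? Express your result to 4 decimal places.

0.4880

r² = (0.6986)² = 0.4880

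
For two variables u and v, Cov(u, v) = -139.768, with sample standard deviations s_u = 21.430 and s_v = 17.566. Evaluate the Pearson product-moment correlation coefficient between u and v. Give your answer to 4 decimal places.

-0.3713

r = Cov(u,v) / (s_u · s_v) = -139.768 / (21.430 × 17.566)
  = -139.768 / 376.4394 ≈ -0.3713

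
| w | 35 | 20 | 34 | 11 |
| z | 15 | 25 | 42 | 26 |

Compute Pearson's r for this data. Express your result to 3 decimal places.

n = 4, Σw = 100, Σz = 108, Σw² = 2902, Σz² = 3290, Σwz = 2739
nΣwz − ΣwΣz = 10956 − 10800 = 156
nΣw² − (Σw)² = 11608 − 10000 = 1608; nΣz² − (Σz)² = 13160 − 11664 = 1496
r = 156 / √(1608 × 1496) = 156 / 1550.9894 ≈ 0.101

0.101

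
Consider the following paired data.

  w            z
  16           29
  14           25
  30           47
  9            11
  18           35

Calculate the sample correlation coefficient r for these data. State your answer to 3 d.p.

0.958

n = 5, Σw = 87, Σz = 147, Σw² = 1757, Σz² = 5021, Σwz = 2953
nΣwz − ΣwΣz = 14765 − 12789 = 1976
nΣw² − (Σw)² = 8785 − 7569 = 1216; nΣz² − (Σz)² = 25105 − 21609 = 3496
r = 1976 / √(1216 × 3496) = 1976 / 2061.8283 ≈ 0.958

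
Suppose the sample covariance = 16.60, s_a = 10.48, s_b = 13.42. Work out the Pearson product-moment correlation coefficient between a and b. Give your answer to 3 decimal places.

0.118

r = Cov(a,b) / (s_a · s_b) = 16.60 / (10.48 × 13.42)
  = 16.60 / 140.6416 ≈ 0.118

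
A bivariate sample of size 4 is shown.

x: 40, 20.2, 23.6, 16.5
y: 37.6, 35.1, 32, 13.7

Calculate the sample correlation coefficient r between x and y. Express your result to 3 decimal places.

0.668

n = 4, Σx = 100.3, Σy = 118.4, Σx² = 2837.25, Σy² = 3857.46, Σxy = 3194.27
nΣxy − ΣxΣy = 12777.08 − 11875.52 = 901.56
nΣx² − (Σx)² = 11349 − 10060.09 = 1288.91; nΣy² − (Σy)² = 15429.84 − 14018.56 = 1411.28
r = 901.56 / √(1288.91 × 1411.28) = 901.56 / 1348.7079 ≈ 0.668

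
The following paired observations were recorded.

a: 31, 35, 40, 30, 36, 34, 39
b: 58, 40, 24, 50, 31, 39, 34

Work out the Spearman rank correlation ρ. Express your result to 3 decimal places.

-0.893

Rank a: 2, 4, 7, 1, 5, 3, 6
Rank b: 7, 5, 1, 6, 2, 4, 3
d = rank(a) − rank(b): -5, -1, 6, -5, 3, -1, 3; Σd² = 106
ρ = 1 − 6Σd² / [n(n²−1)] = 1 − 6×106 / (7×48) = 1 − 636/336 ≈ -0.893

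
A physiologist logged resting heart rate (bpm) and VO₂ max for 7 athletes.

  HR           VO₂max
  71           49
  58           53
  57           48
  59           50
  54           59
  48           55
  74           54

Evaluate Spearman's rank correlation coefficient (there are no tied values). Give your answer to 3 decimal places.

-0.393

Rank HR: 6, 4, 3, 5, 2, 1, 7
Rank VO₂max: 2, 4, 1, 3, 7, 6, 5
d = rank(HR) − rank(VO₂max): 4, 0, 2, 2, -5, -5, 2; Σd² = 78
ρ = 1 − 6Σd² / [n(n²−1)] = 1 − 6×78 / (7×48) = 1 − 468/336 ≈ -0.393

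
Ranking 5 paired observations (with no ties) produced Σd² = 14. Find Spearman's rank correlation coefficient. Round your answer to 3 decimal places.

0.300

ρ = 1 − 6Σd² / [n(n²−1)] = 1 − 6×14 / (5×24)
  = 1 − 84/120 = 1 − 0.7000 ≈ 0.300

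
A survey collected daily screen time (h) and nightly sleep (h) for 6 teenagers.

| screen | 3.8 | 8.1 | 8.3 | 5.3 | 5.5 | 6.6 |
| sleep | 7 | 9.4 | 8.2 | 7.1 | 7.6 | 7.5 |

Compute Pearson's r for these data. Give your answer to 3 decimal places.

n = 6, Σx = 37.6, Σy = 46.8, Σx² = 250.84, Σy² = 369.02, Σxy = 299.73
nΣxy − ΣxΣy = 1798.38 − 1759.68 = 38.7
nΣx² − (Σx)² = 1505.04 − 1413.76 = 91.28; nΣy² − (Σy)² = 2214.12 − 2190.24 = 23.88
r = 38.7 / √(91.28 × 23.88) = 38.7 / 46.6880 ≈ 0.829

0.829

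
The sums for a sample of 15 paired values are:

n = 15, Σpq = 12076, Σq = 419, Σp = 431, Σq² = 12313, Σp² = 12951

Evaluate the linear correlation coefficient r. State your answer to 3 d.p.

r = (nΣpq − ΣpΣq) / √[(nΣp² − (Σp)²)(nΣq² − (Σq)²)]
Numerator: 15×12076 − 431×419 = 551
Denominator: √[(194265 − 185761)(184695 − 175561)] = √[8504 × 9134] = 8813.3726
r = 551 / 8813.3726 ≈ 0.063

0.063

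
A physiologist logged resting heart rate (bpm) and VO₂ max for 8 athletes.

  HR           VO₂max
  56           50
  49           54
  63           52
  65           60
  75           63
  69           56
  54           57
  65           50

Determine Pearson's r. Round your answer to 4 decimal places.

n = 8, Σx = 496, Σy = 442, Σx² = 31258, Σy² = 24574, Σxy = 27539
nΣxy − ΣxΣy = 220312 − 219232 = 1080
nΣx² − (Σx)² = 250064 − 246016 = 4048; nΣy² − (Σy)² = 196592 − 195364 = 1228
r = 1080 / √(4048 × 1228) = 1080 / 2229.5614 ≈ 0.4844

0.4844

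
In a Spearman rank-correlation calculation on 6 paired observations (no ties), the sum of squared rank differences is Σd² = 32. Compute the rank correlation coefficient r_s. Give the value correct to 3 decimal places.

ρ = 1 − 6Σd² / [n(n²−1)] = 1 − 6×32 / (6×35)
  = 1 − 192/210 = 1 − 0.9143 ≈ 0.086

0.086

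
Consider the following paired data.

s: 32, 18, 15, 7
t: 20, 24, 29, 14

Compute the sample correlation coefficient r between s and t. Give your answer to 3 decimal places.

0.197

n = 4, Σs = 72, Σt = 87, Σs² = 1622, Σt² = 2013, Σst = 1605
nΣst − ΣsΣt = 6420 − 6264 = 156
nΣs² − (Σs)² = 6488 − 5184 = 1304; nΣt² − (Σt)² = 8052 − 7569 = 483
r = 156 / √(1304 × 483) = 156 / 793.6196 ≈ 0.197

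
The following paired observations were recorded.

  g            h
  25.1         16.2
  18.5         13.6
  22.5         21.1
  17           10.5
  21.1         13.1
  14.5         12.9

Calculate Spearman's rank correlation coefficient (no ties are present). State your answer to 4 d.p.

Rank g: 6, 3, 5, 2, 4, 1
Rank h: 5, 4, 6, 1, 3, 2
d = rank(g) − rank(h): 1, -1, -1, 1, 1, -1; Σd² = 6
ρ = 1 − 6Σd² / [n(n²−1)] = 1 − 6×6 / (6×35) = 1 − 36/210 ≈ 0.8286

0.8286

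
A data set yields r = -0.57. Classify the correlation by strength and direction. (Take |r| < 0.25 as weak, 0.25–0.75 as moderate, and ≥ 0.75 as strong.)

r = -0.57 < 0 so the relationship is negative.
|r| = 0.57, which falls in the moderate range.

moderate negative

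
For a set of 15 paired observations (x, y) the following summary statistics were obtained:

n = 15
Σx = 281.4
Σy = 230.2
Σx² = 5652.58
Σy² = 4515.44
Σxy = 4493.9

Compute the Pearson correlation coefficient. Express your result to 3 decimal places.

0.289

r = (nΣxy − ΣxΣy) / √[(nΣx² − (Σx)²)(nΣy² − (Σy)²)]
Numerator: 15×4493.9 − 281.4×230.2 = 2630.22
Denominator: √[(84788.7 − 79185.96)(67731.6 − 52992.04)] = √[5602.74 × 14739.56] = 9087.4596
r = 2630.22 / 9087.4596 ≈ 0.289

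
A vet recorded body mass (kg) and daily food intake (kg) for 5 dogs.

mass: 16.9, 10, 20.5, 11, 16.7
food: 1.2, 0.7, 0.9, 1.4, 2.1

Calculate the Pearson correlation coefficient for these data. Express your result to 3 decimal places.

0.165

n = 5, Σx = 75.1, Σy = 6.3, Σx² = 1205.75, Σy² = 9.11, Σxy = 96.2
nΣxy − ΣxΣy = 481 − 473.13 = 7.87
nΣx² − (Σx)² = 6028.75 − 5640.01 = 388.74; nΣy² − (Σy)² = 45.55 − 39.69 = 5.86
r = 7.87 / √(388.74 × 5.86) = 7.87 / 47.7286 ≈ 0.165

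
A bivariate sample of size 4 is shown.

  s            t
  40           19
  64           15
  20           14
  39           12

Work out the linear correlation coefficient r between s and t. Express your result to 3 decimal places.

n = 4, Σs = 163, Σt = 60, Σs² = 7617, Σt² = 926, Σst = 2468
nΣst − ΣsΣt = 9872 − 9780 = 92
nΣs² − (Σs)² = 30468 − 26569 = 3899; nΣt² − (Σt)² = 3704 − 3600 = 104
r = 92 / √(3899 × 104) = 92 / 636.7857 ≈ 0.144

0.144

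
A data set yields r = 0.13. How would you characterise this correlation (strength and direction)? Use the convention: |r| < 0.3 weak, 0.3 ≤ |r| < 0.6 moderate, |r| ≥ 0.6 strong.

weak positive

r = 0.13 > 0 so the relationship is positive.
|r| = 0.13, which falls in the weak range.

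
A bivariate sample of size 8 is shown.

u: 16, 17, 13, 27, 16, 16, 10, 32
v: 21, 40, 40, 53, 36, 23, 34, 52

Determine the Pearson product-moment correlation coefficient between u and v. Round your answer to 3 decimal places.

0.699

n = 8, Σu = 147, Σv = 299, Σu² = 3079, Σv² = 12135, Σuv = 5915
nΣuv − ΣuΣv = 47320 − 43953 = 3367
nΣu² − (Σu)² = 24632 − 21609 = 3023; nΣv² − (Σv)² = 97080 − 89401 = 7679
r = 3367 / √(3023 × 7679) = 3367 / 4818.0512 ≈ 0.699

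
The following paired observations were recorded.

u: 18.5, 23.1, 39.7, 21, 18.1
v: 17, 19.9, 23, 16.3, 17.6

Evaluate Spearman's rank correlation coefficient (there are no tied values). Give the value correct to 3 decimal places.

Rank u: 2, 4, 5, 3, 1
Rank v: 2, 4, 5, 1, 3
d = rank(u) − rank(v): 0, 0, 0, 2, -2; Σd² = 8
ρ = 1 − 6Σd² / [n(n²−1)] = 1 − 6×8 / (5×24) = 1 − 48/120 ≈ 0.600

0.600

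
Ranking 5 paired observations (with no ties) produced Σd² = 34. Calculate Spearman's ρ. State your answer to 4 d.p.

ρ = 1 − 6Σd² / [n(n²−1)] = 1 − 6×34 / (5×24)
  = 1 − 204/120 = 1 − 1.70000 ≈ -0.7000

-0.7000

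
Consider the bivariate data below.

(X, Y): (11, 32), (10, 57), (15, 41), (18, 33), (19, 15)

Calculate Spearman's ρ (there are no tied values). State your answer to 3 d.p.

Rank X: 2, 1, 3, 4, 5
Rank Y: 2, 5, 4, 3, 1
d = rank(X) − rank(Y): 0, -4, -1, 1, 4; Σd² = 34
ρ = 1 − 6Σd² / [n(n²−1)] = 1 − 6×34 / (5×24) = 1 − 204/120 ≈ -0.700

-0.700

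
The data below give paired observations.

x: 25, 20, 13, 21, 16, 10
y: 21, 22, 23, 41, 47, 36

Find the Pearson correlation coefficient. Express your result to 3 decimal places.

n = 6, Σx = 105, Σy = 190, Σx² = 1991, Σy² = 6640, Σxy = 3237
nΣxy − ΣxΣy = 19422 − 19950 = -528
nΣx² − (Σx)² = 11946 − 11025 = 921; nΣy² − (Σy)² = 39840 − 36100 = 3740
r = -528 / √(921 × 3740) = -528 / 1855.9472 ≈ -0.284

-0.284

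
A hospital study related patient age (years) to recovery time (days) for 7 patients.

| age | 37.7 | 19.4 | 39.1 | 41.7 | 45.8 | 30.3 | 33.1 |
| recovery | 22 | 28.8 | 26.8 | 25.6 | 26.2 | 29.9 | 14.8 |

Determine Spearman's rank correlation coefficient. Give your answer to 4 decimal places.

-0.3571

Rank age: 4, 1, 5, 6, 7, 2, 3
Rank recovery: 2, 6, 5, 3, 4, 7, 1
d = rank(age) − rank(recovery): 2, -5, 0, 3, 3, -5, 2; Σd² = 76
ρ = 1 − 6Σd² / [n(n²−1)] = 1 − 6×76 / (7×48) = 1 − 456/336 ≈ -0.3571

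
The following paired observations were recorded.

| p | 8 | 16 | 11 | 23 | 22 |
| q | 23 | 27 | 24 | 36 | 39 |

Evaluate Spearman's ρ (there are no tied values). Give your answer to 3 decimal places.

Rank p: 1, 3, 2, 5, 4
Rank q: 1, 3, 2, 4, 5
d = rank(p) − rank(q): 0, 0, 0, 1, -1; Σd² = 2
ρ = 1 − 6Σd² / [n(n²−1)] = 1 − 6×2 / (5×24) = 1 − 12/120 ≈ 0.900

0.900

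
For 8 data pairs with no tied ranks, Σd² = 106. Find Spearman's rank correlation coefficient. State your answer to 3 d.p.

-0.262

ρ = 1 − 6Σd² / [n(n²−1)] = 1 − 6×106 / (8×63)
  = 1 − 636/504 = 1 − 1.2619 ≈ -0.262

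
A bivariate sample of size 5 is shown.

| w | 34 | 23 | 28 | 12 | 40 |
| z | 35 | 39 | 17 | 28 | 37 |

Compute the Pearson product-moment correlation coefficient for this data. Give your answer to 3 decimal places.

n = 5, Σw = 137, Σz = 156, Σw² = 4213, Σz² = 5188, Σwz = 4379
nΣwz − ΣwΣz = 21895 − 21372 = 523
nΣw² − (Σw)² = 21065 − 18769 = 2296; nΣz² − (Σz)² = 25940 − 24336 = 1604
r = 523 / √(2296 × 1604) = 523 / 1919.0581 ≈ 0.273

0.273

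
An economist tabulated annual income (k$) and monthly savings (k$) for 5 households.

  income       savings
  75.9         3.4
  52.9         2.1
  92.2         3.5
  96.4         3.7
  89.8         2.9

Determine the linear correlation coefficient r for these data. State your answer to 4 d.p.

n = 5, Σx = 407.2, Σy = 15.6, Σx² = 34417.06, Σy² = 50.32, Σxy = 1308.95
nΣxy − ΣxΣy = 6544.75 − 6352.32 = 192.43
nΣx² − (Σx)² = 172085.3 − 165811.84 = 6273.46; nΣy² − (Σy)² = 251.6 − 243.36 = 8.24
r = 192.43 / √(6273.46 × 8.24) = 192.43 / 227.3616 ≈ 0.8464

0.8464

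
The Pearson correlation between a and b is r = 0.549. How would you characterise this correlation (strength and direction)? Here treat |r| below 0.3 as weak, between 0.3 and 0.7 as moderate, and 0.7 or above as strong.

r = 0.549 > 0 so the relationship is positive.
|r| = 0.549, which falls in the moderate range.

moderate positive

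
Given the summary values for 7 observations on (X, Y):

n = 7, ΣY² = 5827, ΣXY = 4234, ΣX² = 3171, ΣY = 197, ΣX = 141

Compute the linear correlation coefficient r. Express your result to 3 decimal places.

0.869

r = (nΣXY − ΣXΣY) / √[(nΣX² − (ΣX)²)(nΣY² − (ΣY)²)]
Numerator: 7×4234 − 141×197 = 1861
Denominator: √[(22197 − 19881)(40789 − 38809)] = √[2316 × 1980] = 2141.4201
r = 1861 / 2141.4201 ≈ 0.869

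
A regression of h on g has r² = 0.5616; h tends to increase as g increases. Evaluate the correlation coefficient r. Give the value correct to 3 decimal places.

|r| = √0.5616 = 0.749
The association is positive, so r = 0.749.

0.749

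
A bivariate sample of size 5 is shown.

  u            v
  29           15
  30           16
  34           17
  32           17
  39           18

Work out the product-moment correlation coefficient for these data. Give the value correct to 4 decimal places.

0.9186

n = 5, Σu = 164, Σv = 83, Σu² = 5442, Σv² = 1383, Σuv = 2739
nΣuv − ΣuΣv = 13695 − 13612 = 83
nΣu² − (Σu)² = 27210 − 26896 = 314; nΣv² − (Σv)² = 6915 − 6889 = 26
r = 83 / √(314 × 26) = 83 / 90.3549 ≈ 0.9186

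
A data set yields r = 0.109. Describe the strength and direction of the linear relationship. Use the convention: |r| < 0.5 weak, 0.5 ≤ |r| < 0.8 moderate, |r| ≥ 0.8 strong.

weak positive

r = 0.109 > 0 so the relationship is positive.
|r| = 0.109, which falls in the weak range.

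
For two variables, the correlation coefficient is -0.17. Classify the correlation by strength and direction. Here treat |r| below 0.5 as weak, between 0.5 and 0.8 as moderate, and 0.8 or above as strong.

r = -0.17 < 0 so the relationship is negative.
|r| = 0.17, which falls in the weak range.

weak negative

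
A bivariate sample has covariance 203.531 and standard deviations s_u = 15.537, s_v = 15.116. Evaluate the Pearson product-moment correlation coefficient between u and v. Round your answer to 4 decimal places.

0.8666

r = Cov(u,v) / (s_u · s_v) = 203.531 / (15.537 × 15.116)
  = 203.531 / 234.8573 ≈ 0.8666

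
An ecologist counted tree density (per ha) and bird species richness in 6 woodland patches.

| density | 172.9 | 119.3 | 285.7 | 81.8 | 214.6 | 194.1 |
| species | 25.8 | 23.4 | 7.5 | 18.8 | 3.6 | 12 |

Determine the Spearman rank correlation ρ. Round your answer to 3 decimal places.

Rank density: 3, 2, 6, 1, 5, 4
Rank species: 6, 5, 2, 4, 1, 3
d = rank(density) − rank(species): -3, -3, 4, -3, 4, 1; Σd² = 60
ρ = 1 − 6Σd² / [n(n²−1)] = 1 − 6×60 / (6×35) = 1 − 360/210 ≈ -0.714

-0.714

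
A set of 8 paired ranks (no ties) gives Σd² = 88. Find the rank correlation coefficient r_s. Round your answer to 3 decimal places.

-0.048

ρ = 1 − 6Σd² / [n(n²−1)] = 1 − 6×88 / (8×63)
  = 1 − 528/504 = 1 − 1.0476 ≈ -0.048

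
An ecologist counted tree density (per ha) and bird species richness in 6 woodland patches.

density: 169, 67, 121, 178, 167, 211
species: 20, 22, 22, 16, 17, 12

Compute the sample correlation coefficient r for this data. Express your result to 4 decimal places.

n = 6, Σx = 913, Σy = 109, Σx² = 151785, Σy² = 2057, Σxy = 15735
nΣxy − ΣxΣy = 94410 − 99517 = -5107
nΣx² − (Σx)² = 910710 − 833569 = 77141; nΣy² − (Σy)² = 12342 − 11881 = 461
r = -5107 / √(77141 × 461) = -5107 / 5963.3884 ≈ -0.8564

-0.8564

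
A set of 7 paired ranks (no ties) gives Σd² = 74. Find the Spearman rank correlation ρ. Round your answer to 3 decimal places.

-0.321

ρ = 1 − 6Σd² / [n(n²−1)] = 1 − 6×74 / (7×48)
  = 1 − 444/336 = 1 − 1.3214 ≈ -0.321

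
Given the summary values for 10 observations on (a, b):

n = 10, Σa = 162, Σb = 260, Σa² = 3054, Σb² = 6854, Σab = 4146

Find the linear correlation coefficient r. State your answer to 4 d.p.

-0.3284

r = (nΣab − ΣaΣb) / √[(nΣa² − (Σa)²)(nΣb² − (Σb)²)]
Numerator: 10×4146 − 162×260 = -660
Denominator: √[(30540 − 26244)(68540 − 67600)] = √[4296 × 940] = 2009.5373
r = -660 / 2009.5373 ≈ -0.3284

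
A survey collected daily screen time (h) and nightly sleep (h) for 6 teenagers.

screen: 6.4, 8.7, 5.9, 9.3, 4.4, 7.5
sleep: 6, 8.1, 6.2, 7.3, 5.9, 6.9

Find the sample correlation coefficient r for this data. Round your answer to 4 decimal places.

n = 6, Σx = 42.2, Σy = 40.4, Σx² = 313.56, Σy² = 275.76, Σxy = 291.05
nΣxy − ΣxΣy = 1746.3 − 1704.88 = 41.42
nΣx² − (Σx)² = 1881.36 − 1780.84 = 100.52; nΣy² − (Σy)² = 1654.56 − 1632.16 = 22.4
r = 41.42 / √(100.52 × 22.4) = 41.42 / 47.4515 ≈ 0.8729

0.8729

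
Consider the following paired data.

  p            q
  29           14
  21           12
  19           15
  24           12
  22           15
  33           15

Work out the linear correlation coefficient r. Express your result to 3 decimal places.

n = 6, Σp = 148, Σq = 83, Σp² = 3792, Σq² = 1159, Σpq = 2056
nΣpq − ΣpΣq = 12336 − 12284 = 52
nΣp² − (Σp)² = 22752 − 21904 = 848; nΣq² − (Σq)² = 6954 − 6889 = 65
r = 52 / √(848 × 65) = 52 / 234.7765 ≈ 0.221

0.221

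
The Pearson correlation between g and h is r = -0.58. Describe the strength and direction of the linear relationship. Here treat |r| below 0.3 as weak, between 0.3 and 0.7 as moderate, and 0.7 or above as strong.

r = -0.58 < 0 so the relationship is negative.
|r| = 0.58, which falls in the moderate range.

moderate negative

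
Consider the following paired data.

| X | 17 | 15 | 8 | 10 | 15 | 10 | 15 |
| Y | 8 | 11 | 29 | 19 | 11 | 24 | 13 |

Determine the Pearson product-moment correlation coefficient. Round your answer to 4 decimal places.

n = 7, ΣX = 90, ΣY = 115, ΣX² = 1228, ΣY² = 2253, ΣXY = 1323
nΣXY − ΣXΣY = 9261 − 10350 = -1089
nΣX² − (ΣX)² = 8596 − 8100 = 496; nΣY² − (ΣY)² = 15771 − 13225 = 2546
r = -1089 / √(496 × 2546) = -1089 / 1123.7509 ≈ -0.9691

-0.9691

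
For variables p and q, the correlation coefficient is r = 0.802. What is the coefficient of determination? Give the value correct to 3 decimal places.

0.643

r² = (0.802)² = 0.643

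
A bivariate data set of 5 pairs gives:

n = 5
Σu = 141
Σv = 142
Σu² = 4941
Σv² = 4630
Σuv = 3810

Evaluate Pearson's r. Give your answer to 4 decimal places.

-0.2561

r = (nΣuv − ΣuΣv) / √[(nΣu² − (Σu)²)(nΣv² − (Σv)²)]
Numerator: 5×3810 − 141×142 = -972
Denominator: √[(24705 − 19881)(23150 − 20164)] = √[4824 × 2986] = 3795.3213
r = -972 / 3795.3213 ≈ -0.2561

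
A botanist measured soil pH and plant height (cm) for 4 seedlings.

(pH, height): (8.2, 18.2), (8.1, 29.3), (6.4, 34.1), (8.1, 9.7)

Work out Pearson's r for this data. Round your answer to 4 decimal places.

-0.6856

n = 4, Σx = 30.8, Σy = 91.3, Σx² = 239.42, Σy² = 2446.63, Σxy = 683.38
nΣxy − ΣxΣy = 2733.52 − 2812.04 = -78.52
nΣx² − (Σx)² = 957.68 − 948.64 = 9.04; nΣy² − (Σy)² = 9786.52 − 8335.69 = 1450.83
r = -78.52 / √(9.04 × 1450.83) = -78.52 / 114.5229 ≈ -0.6856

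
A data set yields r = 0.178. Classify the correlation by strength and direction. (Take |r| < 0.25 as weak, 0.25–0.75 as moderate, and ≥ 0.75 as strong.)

weak positive

r = 0.178 > 0 so the relationship is positive.
|r| = 0.178, which falls in the weak range.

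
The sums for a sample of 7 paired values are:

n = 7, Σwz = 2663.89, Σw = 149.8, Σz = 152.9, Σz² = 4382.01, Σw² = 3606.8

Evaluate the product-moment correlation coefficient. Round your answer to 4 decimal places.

r = (nΣwz − ΣwΣz) / √[(nΣw² − (Σw)²)(nΣz² − (Σz)²)]
Numerator: 7×2663.89 − 149.8×152.9 = -4257.19
Denominator: √[(25247.6 − 22440.04)(30674.07 − 23378.41)] = √[2807.56 × 7295.66] = 4525.8152
r = -4257.19 / 4525.8152 ≈ -0.9406

-0.9406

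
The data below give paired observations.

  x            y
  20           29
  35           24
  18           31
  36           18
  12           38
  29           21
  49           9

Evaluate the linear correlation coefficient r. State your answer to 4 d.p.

n = 7, Σx = 199, Σy = 170, Σx² = 6631, Σy² = 4668, Σxy = 4132
nΣxy − ΣxΣy = 28924 − 33830 = -4906
nΣx² − (Σx)² = 46417 − 39601 = 6816; nΣy² − (Σy)² = 32676 − 28900 = 3776
r = -4906 / √(6816 × 3776) = -4906 / 5073.1860 ≈ -0.9670

-0.9670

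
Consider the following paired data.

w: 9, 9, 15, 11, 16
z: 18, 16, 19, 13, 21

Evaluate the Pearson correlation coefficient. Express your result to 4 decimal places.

n = 5, Σw = 60, Σz = 87, Σw² = 764, Σz² = 1551, Σwz = 1070
nΣwz − ΣwΣz = 5350 − 5220 = 130
nΣw² − (Σw)² = 3820 − 3600 = 220; nΣz² − (Σz)² = 7755 − 7569 = 186
r = 130 / √(220 × 186) = 130 / 202.2869 ≈ 0.6427

0.6427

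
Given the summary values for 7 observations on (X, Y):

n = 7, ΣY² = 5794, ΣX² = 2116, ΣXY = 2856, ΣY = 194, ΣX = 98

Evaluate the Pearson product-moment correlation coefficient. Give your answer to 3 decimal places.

0.251

r = (nΣXY − ΣXΣY) / √[(nΣX² − (ΣX)²)(nΣY² − (ΣY)²)]
Numerator: 7×2856 − 98×194 = 980
Denominator: √[(14812 − 9604)(40558 − 37636)] = √[5208 × 2922] = 3900.9968
r = 980 / 3900.9968 ≈ 0.251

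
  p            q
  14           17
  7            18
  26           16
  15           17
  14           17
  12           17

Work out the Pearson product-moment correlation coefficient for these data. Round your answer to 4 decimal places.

-0.9613

n = 6, Σp = 88, Σq = 102, Σp² = 1486, Σq² = 1736, Σpq = 1477
nΣpq − ΣpΣq = 8862 − 8976 = -114
nΣp² − (Σp)² = 8916 − 7744 = 1172; nΣq² − (Σq)² = 10416 − 10404 = 12
r = -114 / √(1172 × 12) = -114 / 118.5917 ≈ -0.9613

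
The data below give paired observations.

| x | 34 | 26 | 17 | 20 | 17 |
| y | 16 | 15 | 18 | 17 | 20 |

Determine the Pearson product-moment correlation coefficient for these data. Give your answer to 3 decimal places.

-0.730

n = 5, Σx = 114, Σy = 86, Σx² = 2810, Σy² = 1494, Σxy = 1920
nΣxy − ΣxΣy = 9600 − 9804 = -204
nΣx² − (Σx)² = 14050 − 12996 = 1054; nΣy² − (Σy)² = 7470 − 7396 = 74
r = -204 / √(1054 × 74) = -204 / 279.2776 ≈ -0.730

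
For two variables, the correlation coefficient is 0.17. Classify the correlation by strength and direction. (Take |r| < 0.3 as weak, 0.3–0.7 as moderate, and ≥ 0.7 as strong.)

weak positive

r = 0.17 > 0 so the relationship is positive.
|r| = 0.17, which falls in the weak range.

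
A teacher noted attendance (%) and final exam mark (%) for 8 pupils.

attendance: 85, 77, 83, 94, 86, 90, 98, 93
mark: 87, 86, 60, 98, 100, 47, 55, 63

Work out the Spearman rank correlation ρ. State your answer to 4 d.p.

Rank attendance: 3, 1, 2, 7, 4, 5, 8, 6
Rank mark: 6, 5, 3, 7, 8, 1, 2, 4
d = rank(attendance) − rank(mark): -3, -4, -1, 0, -4, 4, 6, 2; Σd² = 98
ρ = 1 − 6Σd² / [n(n²−1)] = 1 − 6×98 / (8×63) = 1 − 588/504 ≈ -0.1667

-0.1667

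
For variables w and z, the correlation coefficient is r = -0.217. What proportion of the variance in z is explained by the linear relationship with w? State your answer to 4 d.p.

0.0471

r² = (-0.217)² = 0.0471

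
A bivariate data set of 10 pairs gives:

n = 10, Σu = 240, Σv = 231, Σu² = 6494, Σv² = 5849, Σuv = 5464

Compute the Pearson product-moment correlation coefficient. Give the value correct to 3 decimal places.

-0.130

r = (nΣuv − ΣuΣv) / √[(nΣu² − (Σu)²)(nΣv² − (Σv)²)]
Numerator: 10×5464 − 240×231 = -800
Denominator: √[(64940 − 57600)(58490 − 53361)] = √[7340 × 5129] = 6135.7037
r = -800 / 6135.7037 ≈ -0.130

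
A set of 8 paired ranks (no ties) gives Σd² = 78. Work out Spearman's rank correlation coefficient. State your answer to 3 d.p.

0.071

ρ = 1 − 6Σd² / [n(n²−1)] = 1 − 6×78 / (8×63)
  = 1 − 468/504 = 1 − 0.9286 ≈ 0.071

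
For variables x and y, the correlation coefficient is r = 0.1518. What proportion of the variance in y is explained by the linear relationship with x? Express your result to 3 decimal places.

0.023

r² = (0.1518)² = 0.023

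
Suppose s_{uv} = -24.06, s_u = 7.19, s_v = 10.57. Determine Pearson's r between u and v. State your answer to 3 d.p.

-0.317

r = Cov(u,v) / (s_u · s_v) = -24.06 / (7.19 × 10.57)
  = -24.06 / 75.9983 ≈ -0.317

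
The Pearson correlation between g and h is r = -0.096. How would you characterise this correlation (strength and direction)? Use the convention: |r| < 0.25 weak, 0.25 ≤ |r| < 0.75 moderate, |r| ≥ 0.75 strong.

r = -0.096 < 0 so the relationship is negative.
|r| = 0.096, which falls in the weak range.

weak negative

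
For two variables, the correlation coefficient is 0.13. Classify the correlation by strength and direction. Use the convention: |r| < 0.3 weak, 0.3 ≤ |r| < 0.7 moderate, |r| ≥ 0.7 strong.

r = 0.13 > 0 so the relationship is positive.
|r| = 0.13, which falls in the weak range.

weak positive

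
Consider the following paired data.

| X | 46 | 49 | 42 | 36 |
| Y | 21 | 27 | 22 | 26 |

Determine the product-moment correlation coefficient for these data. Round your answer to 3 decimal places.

-0.060

n = 4, ΣX = 173, ΣY = 96, ΣX² = 7577, ΣY² = 2330, ΣXY = 4149
nΣXY − ΣXΣY = 16596 − 16608 = -12
nΣX² − (ΣX)² = 30308 − 29929 = 379; nΣY² − (ΣY)² = 9320 − 9216 = 104
r = -12 / √(379 × 104) = -12 / 198.5346 ≈ -0.060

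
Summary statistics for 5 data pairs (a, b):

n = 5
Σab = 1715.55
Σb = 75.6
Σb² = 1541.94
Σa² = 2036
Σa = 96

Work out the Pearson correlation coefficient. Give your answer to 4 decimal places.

0.9521

r = (nΣab − ΣaΣb) / √[(nΣa² − (Σa)²)(nΣb² − (Σb)²)]
Numerator: 5×1715.55 − 96×75.6 = 1320.15
Denominator: √[(10180 − 9216)(7709.7 − 5715.36)] = √[964 × 1994.34] = 1386.5582
r = 1320.15 / 1386.5582 ≈ 0.9521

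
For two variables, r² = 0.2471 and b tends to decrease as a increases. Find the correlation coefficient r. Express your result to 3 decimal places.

-0.497

|r| = √0.2471 = 0.497
The association is negative, so r = −0.497.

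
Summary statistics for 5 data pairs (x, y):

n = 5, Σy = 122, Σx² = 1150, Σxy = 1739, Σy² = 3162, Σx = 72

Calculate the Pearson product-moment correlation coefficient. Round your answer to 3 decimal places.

-0.123

r = (nΣxy − ΣxΣy) / √[(nΣx² − (Σx)²)(nΣy² − (Σy)²)]
Numerator: 5×1739 − 72×122 = -89
Denominator: √[(5750 − 5184)(15810 − 14884)] = √[566 × 926] = 723.9586
r = -89 / 723.9586 ≈ -0.123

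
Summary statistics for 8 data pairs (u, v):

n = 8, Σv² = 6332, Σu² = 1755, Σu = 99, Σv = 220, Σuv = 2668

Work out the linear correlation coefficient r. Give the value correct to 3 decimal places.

r = (nΣuv − ΣuΣv) / √[(nΣu² − (Σu)²)(nΣv² − (Σv)²)]
Numerator: 8×2668 − 99×220 = -436
Denominator: √[(14040 − 9801)(50656 − 48400)] = √[4239 × 2256] = 3092.4398
r = -436 / 3092.4398 ≈ -0.141

-0.141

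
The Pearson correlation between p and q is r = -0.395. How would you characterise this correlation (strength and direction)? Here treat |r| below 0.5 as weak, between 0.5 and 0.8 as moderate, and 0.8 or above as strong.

r = -0.395 < 0 so the relationship is negative.
|r| = 0.395, which falls in the weak range.

weak negative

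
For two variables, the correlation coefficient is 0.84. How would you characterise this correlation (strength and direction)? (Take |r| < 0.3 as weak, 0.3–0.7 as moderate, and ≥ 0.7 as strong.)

r = 0.84 > 0 so the relationship is positive.
|r| = 0.84, which falls in the strong range.

strong positive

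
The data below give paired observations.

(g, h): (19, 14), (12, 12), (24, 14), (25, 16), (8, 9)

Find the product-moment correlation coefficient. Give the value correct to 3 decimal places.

n = 5, Σg = 88, Σh = 65, Σg² = 1770, Σh² = 873, Σgh = 1218
nΣgh − ΣgΣh = 6090 − 5720 = 370
nΣg² − (Σg)² = 8850 − 7744 = 1106; nΣh² − (Σh)² = 4365 − 4225 = 140
r = 370 / √(1106 × 140) = 370 / 393.4971 ≈ 0.940

0.940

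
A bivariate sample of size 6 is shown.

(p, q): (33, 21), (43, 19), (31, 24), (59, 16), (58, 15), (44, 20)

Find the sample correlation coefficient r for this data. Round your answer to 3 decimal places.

-0.957

n = 6, Σp = 268, Σq = 115, Σp² = 12680, Σq² = 2259, Σpq = 4948
nΣpq − ΣpΣq = 29688 − 30820 = -1132
nΣp² − (Σp)² = 76080 − 71824 = 4256; nΣq² − (Σq)² = 13554 − 13225 = 329
r = -1132 / √(4256 × 329) = -1132 / 1183.3106 ≈ -0.957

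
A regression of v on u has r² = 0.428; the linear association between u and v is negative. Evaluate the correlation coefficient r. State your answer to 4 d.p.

-0.6542

|r| = √0.428 = 0.6542
The association is negative, so r = −0.6542.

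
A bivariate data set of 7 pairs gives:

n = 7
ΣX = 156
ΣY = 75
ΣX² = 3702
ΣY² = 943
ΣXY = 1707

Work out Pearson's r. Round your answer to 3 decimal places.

r = (nΣXY − ΣXΣY) / √[(nΣX² − (ΣX)²)(nΣY² − (ΣY)²)]
Numerator: 7×1707 − 156×75 = 249
Denominator: √[(25914 − 24336)(6601 − 5625)] = √[1578 × 976] = 1241.0189
r = 249 / 1241.0189 ≈ 0.201

0.201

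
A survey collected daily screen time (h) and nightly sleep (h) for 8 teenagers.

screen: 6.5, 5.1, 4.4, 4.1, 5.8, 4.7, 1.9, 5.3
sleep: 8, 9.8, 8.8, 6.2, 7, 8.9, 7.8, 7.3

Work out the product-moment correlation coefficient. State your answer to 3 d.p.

n = 8, Σx = 37.8, Σy = 63.8, Σx² = 191.86, Σy² = 518.26, Σxy = 302.06
nΣxy − ΣxΣy = 2416.48 − 2411.64 = 4.84
nΣx² − (Σx)² = 1534.88 − 1428.84 = 106.04; nΣy² − (Σy)² = 4146.08 − 4070.44 = 75.64
r = 4.84 / √(106.04 × 75.64) = 4.84 / 89.5593 ≈ 0.054

0.054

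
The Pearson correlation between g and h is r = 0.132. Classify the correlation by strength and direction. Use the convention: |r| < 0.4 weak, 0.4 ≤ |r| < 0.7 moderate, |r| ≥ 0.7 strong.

weak positive

r = 0.132 > 0 so the relationship is positive.
|r| = 0.132, which falls in the weak range.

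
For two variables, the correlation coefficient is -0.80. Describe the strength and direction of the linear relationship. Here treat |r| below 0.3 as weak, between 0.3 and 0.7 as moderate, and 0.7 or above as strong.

r = -0.80 < 0 so the relationship is negative.
|r| = 0.80, which falls in the strong range.

strong negative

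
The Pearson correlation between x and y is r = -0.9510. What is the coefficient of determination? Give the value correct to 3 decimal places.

r² = (-0.9510)² = 0.904

0.904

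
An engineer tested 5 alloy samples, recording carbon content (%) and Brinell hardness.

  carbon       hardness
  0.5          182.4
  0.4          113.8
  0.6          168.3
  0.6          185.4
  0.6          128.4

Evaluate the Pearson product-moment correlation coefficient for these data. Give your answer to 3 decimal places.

n = 5, Σx = 2.7, Σy = 778.3, Σx² = 1.49, Σy² = 125404.81, Σxy = 425.98
nΣxy − ΣxΣy = 2129.9 − 2101.41 = 28.49
nΣx² − (Σx)² = 7.45 − 7.29 = 0.16; nΣy² − (Σy)² = 627024.05 − 605750.89 = 21273.16
r = 28.49 / √(0.16 × 21273.16) = 28.49 / 58.3413 ≈ 0.488

0.488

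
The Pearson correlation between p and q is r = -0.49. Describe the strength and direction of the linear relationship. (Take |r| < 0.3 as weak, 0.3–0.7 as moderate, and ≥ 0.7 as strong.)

moderate negative

r = -0.49 < 0 so the relationship is negative.
|r| = 0.49, which falls in the moderate range.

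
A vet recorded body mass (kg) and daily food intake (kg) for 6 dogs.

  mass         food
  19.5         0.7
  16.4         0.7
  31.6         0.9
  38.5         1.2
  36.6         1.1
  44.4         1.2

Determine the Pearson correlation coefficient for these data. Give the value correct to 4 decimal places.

0.9692

n = 6, Σx = 187, Σy = 5.8, Σx² = 6440.94, Σy² = 5.88, Σxy = 193.31
nΣxy − ΣxΣy = 1159.86 − 1084.6 = 75.26
nΣx² − (Σx)² = 38645.64 − 34969 = 3676.64; nΣy² − (Σy)² = 35.28 − 33.64 = 1.64
r = 75.26 / √(3676.64 × 1.64) = 75.26 / 77.6511 ≈ 0.9692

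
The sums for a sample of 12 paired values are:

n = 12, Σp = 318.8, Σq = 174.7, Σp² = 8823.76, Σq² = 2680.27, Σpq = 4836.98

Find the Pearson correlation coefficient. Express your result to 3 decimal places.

0.889

r = (nΣpq − ΣpΣq) / √[(nΣp² − (Σp)²)(nΣq² − (Σq)²)]
Numerator: 12×4836.98 − 318.8×174.7 = 2349.4
Denominator: √[(105885.12 − 101633.44)(32163.24 − 30520.09)] = √[4251.68 × 1643.15] = 2643.1322
r = 2349.4 / 2643.1322 ≈ 0.889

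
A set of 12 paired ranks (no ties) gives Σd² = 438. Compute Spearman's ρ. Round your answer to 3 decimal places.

-0.531

ρ = 1 − 6Σd² / [n(n²−1)] = 1 − 6×438 / (12×143)
  = 1 − 2628/1716 = 1 − 1.5315 ≈ -0.531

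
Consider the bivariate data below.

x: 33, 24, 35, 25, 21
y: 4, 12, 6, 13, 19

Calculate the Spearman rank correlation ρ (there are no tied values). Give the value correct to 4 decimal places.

-0.8000

Rank x: 4, 2, 5, 3, 1
Rank y: 1, 3, 2, 4, 5
d = rank(x) − rank(y): 3, -1, 3, -1, -4; Σd² = 36
ρ = 1 − 6Σd² / [n(n²−1)] = 1 − 6×36 / (5×24) = 1 − 216/120 ≈ -0.8000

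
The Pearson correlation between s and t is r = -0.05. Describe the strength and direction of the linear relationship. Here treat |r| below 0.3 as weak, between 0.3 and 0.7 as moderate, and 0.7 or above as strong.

weak negative

r = -0.05 < 0 so the relationship is negative.
|r| = 0.05, which falls in the weak range.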